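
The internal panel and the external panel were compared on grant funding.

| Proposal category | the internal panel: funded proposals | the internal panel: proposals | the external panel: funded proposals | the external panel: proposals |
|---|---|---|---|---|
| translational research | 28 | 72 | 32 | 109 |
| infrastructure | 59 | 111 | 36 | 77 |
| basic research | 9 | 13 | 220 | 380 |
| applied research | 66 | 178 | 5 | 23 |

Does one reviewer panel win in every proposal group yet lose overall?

Translational research: the internal panel 28/72 = 38.9%, the external panel 32/109 = 29.4% → the internal panel
Infrastructure: the internal panel 59/111 = 53.2%, the external panel 36/77 = 46.8% → the internal panel
Basic research: the internal panel 9/13 = 69.2%, the external panel 220/380 = 57.9% → the internal panel
Applied research: the internal panel 66/178 = 37.1%, the external panel 5/23 = 21.7% → the internal panel
Overall: the internal panel 162/374 = 43.3%, the external panel 293/589 = 49.7% → the external panel
The internal panel wins each proposal group but the external panel wins overall — the comparison reverses. The internal panel's proposals skew toward applied research, which has a lower base rate.

Yes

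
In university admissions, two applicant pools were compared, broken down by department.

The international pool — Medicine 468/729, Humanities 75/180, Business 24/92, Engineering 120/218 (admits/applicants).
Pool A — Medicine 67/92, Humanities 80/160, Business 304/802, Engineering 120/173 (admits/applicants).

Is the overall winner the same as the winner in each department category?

No

Medicine: the international pool 468/729 = 64.2%, Pool A 67/92 = 72.8% → Pool A
Humanities: the international pool 75/180 = 41.7%, Pool A 80/160 = 50.0% → Pool A
Business: the international pool 24/92 = 26.1%, Pool A 304/802 = 37.9% → Pool A
Engineering: the international pool 120/218 = 55.0%, Pool A 120/173 = 69.4% → Pool A
Overall: the international pool 687/1219 = 56.4%, Pool A 571/1227 = 46.5% → the international pool
Pool A wins each department group but the international pool wins overall — the comparison reverses. Pool A's applicants skew toward Business, which has a lower base rate.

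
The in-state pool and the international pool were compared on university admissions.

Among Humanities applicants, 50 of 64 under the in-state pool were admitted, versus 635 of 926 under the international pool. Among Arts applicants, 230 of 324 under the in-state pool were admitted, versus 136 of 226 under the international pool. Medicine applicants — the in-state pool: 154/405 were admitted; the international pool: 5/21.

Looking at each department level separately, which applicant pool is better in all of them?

the in-state pool

Humanities: the in-state pool 50/64 = 78.1%, the international pool 635/926 = 68.6% → the in-state pool
Arts: the in-state pool 230/324 = 71.0%, the international pool 136/226 = 60.2% → the in-state pool
Medicine: the in-state pool 154/405 = 38.0%, the international pool 5/21 = 23.8% → the in-state pool
The in-state pool has the higher rate in all 3 groups.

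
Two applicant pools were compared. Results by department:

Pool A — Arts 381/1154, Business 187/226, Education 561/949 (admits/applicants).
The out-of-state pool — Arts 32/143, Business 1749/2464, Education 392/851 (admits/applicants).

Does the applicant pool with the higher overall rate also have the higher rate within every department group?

Arts: Pool A 381/1154 = 33.0%, the out-of-state pool 32/143 = 22.4% → Pool A
Business: Pool A 187/226 = 82.7%, the out-of-state pool 1749/2464 = 71.0% → Pool A
Education: Pool A 561/949 = 59.1%, the out-of-state pool 392/851 = 46.1% → Pool A
Overall: Pool A 1129/2329 = 48.5%, the out-of-state pool 2173/3458 = 62.8% → the out-of-state pool
Pool A wins each department group but the out-of-state pool wins overall — the comparison reverses. Pool A's applicants skew toward Arts, which has a lower base rate.

No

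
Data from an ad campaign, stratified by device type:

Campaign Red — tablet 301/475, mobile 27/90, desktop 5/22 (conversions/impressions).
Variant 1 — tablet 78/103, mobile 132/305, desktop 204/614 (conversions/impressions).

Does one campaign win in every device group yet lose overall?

Yes

Tablet: Campaign Red 301/475 = 63.4%, Variant 1 78/103 = 75.7% → Variant 1
Mobile: Campaign Red 27/90 = 30.0%, Variant 1 132/305 = 43.3% → Variant 1
Desktop: Campaign Red 5/22 = 22.7%, Variant 1 204/614 = 33.2% → Variant 1
Overall: Campaign Red 333/587 = 56.7%, Variant 1 414/1022 = 40.5% → Campaign Red
Variant 1 wins each device group but Campaign Red wins overall — the comparison reverses. Variant 1's impressions skew toward desktop, which has a lower base rate.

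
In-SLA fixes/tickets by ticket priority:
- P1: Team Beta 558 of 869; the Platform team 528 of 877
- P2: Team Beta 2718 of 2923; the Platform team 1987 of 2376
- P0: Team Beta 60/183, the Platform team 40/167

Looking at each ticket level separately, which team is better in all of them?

P1: Team Beta 558/869 = 64.2%, the Platform team 528/877 = 60.2% → Team Beta
P2: Team Beta 2718/2923 = 93.0%, the Platform team 1987/2376 = 83.6% → Team Beta
P0: Team Beta 60/183 = 32.8%, the Platform team 40/167 = 24.0% → Team Beta
Team Beta has the higher rate in all 3 groups.

Team Beta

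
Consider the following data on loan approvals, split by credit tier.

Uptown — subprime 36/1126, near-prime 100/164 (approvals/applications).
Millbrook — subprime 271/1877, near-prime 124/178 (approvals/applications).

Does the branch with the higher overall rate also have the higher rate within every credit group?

Subprime: Uptown 36/1126 = 3.2%, Millbrook 271/1877 = 14.4% → Millbrook
Near-prime: Uptown 100/164 = 61.0%, Millbrook 124/178 = 69.7% → Millbrook
Overall: Uptown 136/1290 = 10.5%, Millbrook 395/2055 = 19.2% → Millbrook
Millbrook wins overall and in every credit group — no reversal.

Yes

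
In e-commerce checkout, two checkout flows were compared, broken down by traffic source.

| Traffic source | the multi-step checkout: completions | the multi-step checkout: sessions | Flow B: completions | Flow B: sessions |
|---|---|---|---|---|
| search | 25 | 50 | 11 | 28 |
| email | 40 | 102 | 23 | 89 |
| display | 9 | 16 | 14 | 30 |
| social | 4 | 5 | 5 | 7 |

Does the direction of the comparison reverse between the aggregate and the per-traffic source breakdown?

Search: the multi-step checkout 25/50 = 50.0%, Flow B 11/28 = 39.3% → the multi-step checkout
Email: the multi-step checkout 40/102 = 39.2%, Flow B 23/89 = 25.8% → the multi-step checkout
Display: the multi-step checkout 9/16 = 56.2%, Flow B 14/30 = 46.7% → the multi-step checkout
Social: the multi-step checkout 4/5 = 80.0%, Flow B 5/7 = 71.4% → the multi-step checkout
Overall: the multi-step checkout 78/173 = 45.1%, Flow B 53/154 = 34.4% → the multi-step checkout
The multi-step checkout wins overall and in every traffic group — no reversal.

No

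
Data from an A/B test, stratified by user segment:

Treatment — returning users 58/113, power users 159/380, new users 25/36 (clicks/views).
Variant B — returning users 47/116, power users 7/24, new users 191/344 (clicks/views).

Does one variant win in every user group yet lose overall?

Yes

Returning users: Treatment 58/113 = 51.3%, Variant B 47/116 = 40.5% → Treatment
Power users: Treatment 159/380 = 41.8%, Variant B 7/24 = 29.2% → Treatment
New users: Treatment 25/36 = 69.4%, Variant B 191/344 = 55.5% → Treatment
Overall: Treatment 242/529 = 45.7%, Variant B 245/484 = 50.6% → Variant B
Treatment wins each user group but Variant B wins overall — the comparison reverses. Treatment's views skew toward power users, which has a lower base rate.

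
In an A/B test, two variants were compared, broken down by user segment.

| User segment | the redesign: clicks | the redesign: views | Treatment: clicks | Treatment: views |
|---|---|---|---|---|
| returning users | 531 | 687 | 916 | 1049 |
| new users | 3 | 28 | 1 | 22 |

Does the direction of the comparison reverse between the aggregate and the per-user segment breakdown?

No

Returning users: the redesign 531/687 = 77.3%, Treatment 916/1049 = 87.3% → Treatment
New users: the redesign 3/28 = 10.7%, Treatment 1/22 = 4.5% → the redesign
Overall: the redesign 534/715 = 74.7%, Treatment 917/1071 = 85.6% → Treatment
Neither sweeps: the redesign wins 1 of 2 groups, Treatment wins 1. Treatment wins overall but not every group — no Simpson reversal.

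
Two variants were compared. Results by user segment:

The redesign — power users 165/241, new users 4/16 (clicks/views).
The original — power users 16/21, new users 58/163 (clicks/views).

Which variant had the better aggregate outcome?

Power users: the redesign 165/241 = 68.5%, the original 16/21 = 76.2% → the original
New users: the redesign 4/16 = 25.0%, the original 58/163 = 35.6% → the original
Overall: the redesign 169/257 = 65.8%, the original 74/184 = 40.2% → the redesign
(The original wins every user group but the redesign wins overall — the original's views skew toward the low-rate new users group.)

the redesign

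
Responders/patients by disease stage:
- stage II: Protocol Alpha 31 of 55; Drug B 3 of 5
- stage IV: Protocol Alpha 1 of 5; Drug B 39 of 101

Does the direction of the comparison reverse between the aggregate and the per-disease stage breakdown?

Yes

Stage II: Protocol Alpha 31/55 = 56.4%, Drug B 3/5 = 60.0% → Drug B
Stage IV: Protocol Alpha 1/5 = 20.0%, Drug B 39/101 = 38.6% → Drug B
Overall: Protocol Alpha 32/60 = 53.3%, Drug B 42/106 = 39.6% → Protocol Alpha
Drug B wins each disease group but Protocol Alpha wins overall — the comparison reverses. Drug B's patients skew toward stage IV, which has a lower base rate.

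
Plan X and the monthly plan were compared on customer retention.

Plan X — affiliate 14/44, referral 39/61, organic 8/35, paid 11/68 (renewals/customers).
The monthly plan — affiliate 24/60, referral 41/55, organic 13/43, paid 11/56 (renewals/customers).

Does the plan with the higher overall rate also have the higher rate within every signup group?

Yes

Affiliate: Plan X 14/44 = 31.8%, the monthly plan 24/60 = 40.0% → the monthly plan
Referral: Plan X 39/61 = 63.9%, the monthly plan 41/55 = 74.5% → the monthly plan
Organic: Plan X 8/35 = 22.9%, the monthly plan 13/43 = 30.2% → the monthly plan
Paid: Plan X 11/68 = 16.2%, the monthly plan 11/56 = 19.6% → the monthly plan
Overall: Plan X 72/208 = 34.6%, the monthly plan 89/214 = 41.6% → the monthly plan
The monthly plan wins overall and in every signup group — no reversal.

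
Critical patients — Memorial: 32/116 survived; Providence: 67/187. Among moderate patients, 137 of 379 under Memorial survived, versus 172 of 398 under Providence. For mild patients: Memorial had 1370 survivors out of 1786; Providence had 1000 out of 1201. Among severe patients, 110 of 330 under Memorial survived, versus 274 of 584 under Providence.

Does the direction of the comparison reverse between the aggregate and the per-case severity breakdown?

No

Critical: Memorial 32/116 = 27.6%, Providence 67/187 = 35.8% → Providence
Moderate: Memorial 137/379 = 36.1%, Providence 172/398 = 43.2% → Providence
Mild: Memorial 1370/1786 = 76.7%, Providence 1000/1201 = 83.3% → Providence
Severe: Memorial 110/330 = 33.3%, Providence 274/584 = 46.9% → Providence
Overall: Memorial 1649/2611 = 63.2%, Providence 1513/2370 = 63.8% → Providence
Providence wins overall and in every case group — no reversal.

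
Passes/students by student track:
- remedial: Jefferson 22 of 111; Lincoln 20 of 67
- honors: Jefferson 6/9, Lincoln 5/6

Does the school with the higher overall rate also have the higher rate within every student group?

Remedial: Jefferson 22/111 = 19.8%, Lincoln 20/67 = 29.9% → Lincoln
Honors: Jefferson 6/9 = 66.7%, Lincoln 5/6 = 83.3% → Lincoln
Overall: Jefferson 28/120 = 23.3%, Lincoln 25/73 = 34.2% → Lincoln
Lincoln wins overall and in every student group — no reversal.

Yes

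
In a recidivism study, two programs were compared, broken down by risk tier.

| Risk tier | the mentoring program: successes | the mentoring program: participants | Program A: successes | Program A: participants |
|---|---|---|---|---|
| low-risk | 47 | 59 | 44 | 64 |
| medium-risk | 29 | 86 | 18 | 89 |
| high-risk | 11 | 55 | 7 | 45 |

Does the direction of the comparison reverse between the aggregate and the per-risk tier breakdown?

No

Low-risk: the mentoring program 47/59 = 79.7%, Program A 44/64 = 68.8% → the mentoring program
Medium-risk: the mentoring program 29/86 = 33.7%, Program A 18/89 = 20.2% → the mentoring program
High-risk: the mentoring program 11/55 = 20.0%, Program A 7/45 = 15.6% → the mentoring program
Overall: the mentoring program 87/200 = 43.5%, Program A 69/198 = 34.8% → the mentoring program
The mentoring program wins overall and in every risk group — no reversal.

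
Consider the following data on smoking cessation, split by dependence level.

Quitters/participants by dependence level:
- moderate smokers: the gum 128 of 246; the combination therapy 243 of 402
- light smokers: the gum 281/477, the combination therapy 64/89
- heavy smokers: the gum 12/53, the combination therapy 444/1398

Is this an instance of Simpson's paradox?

Moderate smokers: the gum 128/246 = 52.0%, the combination therapy 243/402 = 60.4% → the combination therapy
Light smokers: the gum 281/477 = 58.9%, the combination therapy 64/89 = 71.9% → the combination therapy
Heavy smokers: the gum 12/53 = 22.6%, the combination therapy 444/1398 = 31.8% → the combination therapy
Overall: the gum 421/776 = 54.3%, the combination therapy 751/1889 = 39.8% → the gum
The combination therapy wins each dependence group but the gum wins overall — the comparison reverses. The combination therapy's participants skew toward heavy smokers, which has a lower base rate.

Yes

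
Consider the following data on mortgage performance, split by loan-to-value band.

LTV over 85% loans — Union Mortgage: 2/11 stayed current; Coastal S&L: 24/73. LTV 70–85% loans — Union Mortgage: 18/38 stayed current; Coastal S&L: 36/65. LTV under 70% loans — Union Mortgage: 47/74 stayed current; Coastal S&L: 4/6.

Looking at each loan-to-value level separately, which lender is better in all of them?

Coastal S&L

LTV over 85%: Union Mortgage 2/11 = 18.2%, Coastal S&L 24/73 = 32.9% → Coastal S&L
LTV 70–85%: Union Mortgage 18/38 = 47.4%, Coastal S&L 36/65 = 55.4% → Coastal S&L
LTV under 70%: Union Mortgage 47/74 = 63.5%, Coastal S&L 4/6 = 66.7% → Coastal S&L
Coastal S&L has the higher rate in all 3 groups.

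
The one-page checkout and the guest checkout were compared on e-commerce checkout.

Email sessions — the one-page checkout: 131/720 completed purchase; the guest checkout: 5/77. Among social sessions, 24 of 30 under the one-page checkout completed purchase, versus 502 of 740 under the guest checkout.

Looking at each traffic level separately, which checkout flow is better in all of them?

the one-page checkout

Email: the one-page checkout 131/720 = 18.2%, the guest checkout 5/77 = 6.5% → the one-page checkout
Social: the one-page checkout 24/30 = 80.0%, the guest checkout 502/740 = 67.8% → the one-page checkout
The one-page checkout has the higher rate in both groups.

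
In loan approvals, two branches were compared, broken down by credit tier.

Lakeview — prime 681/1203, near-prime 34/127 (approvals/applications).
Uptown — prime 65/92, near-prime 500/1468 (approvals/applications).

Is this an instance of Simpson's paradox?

Yes

Prime: Lakeview 681/1203 = 56.6%, Uptown 65/92 = 70.7% → Uptown
Near-prime: Lakeview 34/127 = 26.8%, Uptown 500/1468 = 34.1% → Uptown
Overall: Lakeview 715/1330 = 53.8%, Uptown 565/1560 = 36.2% → Lakeview
Uptown wins each credit group but Lakeview wins overall — the comparison reverses. Uptown's applications skew toward near-prime, which has a lower base rate.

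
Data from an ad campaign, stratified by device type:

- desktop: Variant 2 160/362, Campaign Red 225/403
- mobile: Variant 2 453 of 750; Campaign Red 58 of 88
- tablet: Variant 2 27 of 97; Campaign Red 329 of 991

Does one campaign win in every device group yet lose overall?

Yes

Desktop: Variant 2 160/362 = 44.2%, Campaign Red 225/403 = 55.8% → Campaign Red
Mobile: Variant 2 453/750 = 60.4%, Campaign Red 58/88 = 65.9% → Campaign Red
Tablet: Variant 2 27/97 = 27.8%, Campaign Red 329/991 = 33.2% → Campaign Red
Overall: Variant 2 640/1209 = 52.9%, Campaign Red 612/1482 = 41.3% → Variant 2
Campaign Red wins each device group but Variant 2 wins overall — the comparison reverses. Campaign Red's impressions skew toward tablet, which has a lower base rate.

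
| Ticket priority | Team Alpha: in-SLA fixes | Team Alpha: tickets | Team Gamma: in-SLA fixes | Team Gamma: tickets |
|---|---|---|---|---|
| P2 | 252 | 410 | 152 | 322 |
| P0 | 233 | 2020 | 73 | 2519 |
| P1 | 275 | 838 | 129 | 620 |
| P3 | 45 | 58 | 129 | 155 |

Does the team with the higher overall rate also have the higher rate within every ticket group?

No

P2: Team Alpha 252/410 = 61.5%, Team Gamma 152/322 = 47.2% → Team Alpha
P0: Team Alpha 233/2020 = 11.5%, Team Gamma 73/2519 = 2.9% → Team Alpha
P1: Team Alpha 275/838 = 32.8%, Team Gamma 129/620 = 20.8% → Team Alpha
P3: Team Alpha 45/58 = 77.6%, Team Gamma 129/155 = 83.2% → Team Gamma
Overall: Team Alpha 805/3326 = 24.2%, Team Gamma 483/3616 = 13.4% → Team Alpha
Neither sweeps: Team Alpha wins 3 of 4 groups, Team Gamma wins 1. Team Alpha wins overall but not every group — no Simpson reversal.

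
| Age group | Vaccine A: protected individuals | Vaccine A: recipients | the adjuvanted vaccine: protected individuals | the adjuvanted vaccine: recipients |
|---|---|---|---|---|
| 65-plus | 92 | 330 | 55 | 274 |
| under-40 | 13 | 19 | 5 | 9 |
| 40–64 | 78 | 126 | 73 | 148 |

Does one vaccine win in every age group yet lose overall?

65-plus: Vaccine A 92/330 = 27.9%, the adjuvanted vaccine 55/274 = 20.1% → Vaccine A
Under-40: Vaccine A 13/19 = 68.4%, the adjuvanted vaccine 5/9 = 55.6% → Vaccine A
40–64: Vaccine A 78/126 = 61.9%, the adjuvanted vaccine 73/148 = 49.3% → Vaccine A
Overall: Vaccine A 183/475 = 38.5%, the adjuvanted vaccine 133/431 = 30.9% → Vaccine A
Vaccine A wins overall and in every age group — no reversal.

No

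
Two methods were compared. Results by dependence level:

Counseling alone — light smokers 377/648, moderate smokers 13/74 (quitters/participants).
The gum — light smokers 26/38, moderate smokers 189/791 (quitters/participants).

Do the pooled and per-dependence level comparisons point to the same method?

No

Light smokers: counseling alone 377/648 = 58.2%, the gum 26/38 = 68.4% → the gum
Moderate smokers: counseling alone 13/74 = 17.6%, the gum 189/791 = 23.9% → the gum
Overall: counseling alone 390/722 = 54.0%, the gum 215/829 = 25.9% → counseling alone
The gum wins each dependence group but counseling alone wins overall — the comparison reverses. The gum's participants skew toward moderate smokers, which has a lower base rate.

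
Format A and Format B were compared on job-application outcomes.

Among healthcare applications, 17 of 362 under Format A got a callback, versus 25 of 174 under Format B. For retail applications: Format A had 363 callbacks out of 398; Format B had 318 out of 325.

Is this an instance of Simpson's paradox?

Healthcare: Format A 17/362 = 4.7%, Format B 25/174 = 14.4% → Format B
Retail: Format A 363/398 = 91.2%, Format B 318/325 = 97.8% → Format B
Overall: Format A 380/760 = 50.0%, Format B 343/499 = 68.7% → Format B
Format B wins overall and in every industry group — no reversal.

No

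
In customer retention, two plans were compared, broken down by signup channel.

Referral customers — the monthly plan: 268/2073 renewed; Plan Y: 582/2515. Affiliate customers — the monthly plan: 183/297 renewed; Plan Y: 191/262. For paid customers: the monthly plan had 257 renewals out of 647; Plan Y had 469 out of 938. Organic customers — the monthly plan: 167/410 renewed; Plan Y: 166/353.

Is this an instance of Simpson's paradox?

No

Referral: the monthly plan 268/2073 = 12.9%, Plan Y 582/2515 = 23.1% → Plan Y
Affiliate: the monthly plan 183/297 = 61.6%, Plan Y 191/262 = 72.9% → Plan Y
Paid: the monthly plan 257/647 = 39.7%, Plan Y 469/938 = 50.0% → Plan Y
Organic: the monthly plan 167/410 = 40.7%, Plan Y 166/353 = 47.0% → Plan Y
Overall: the monthly plan 875/3427 = 25.5%, Plan Y 1408/4068 = 34.6% → Plan Y
Plan Y wins overall and in every signup group — no reversal.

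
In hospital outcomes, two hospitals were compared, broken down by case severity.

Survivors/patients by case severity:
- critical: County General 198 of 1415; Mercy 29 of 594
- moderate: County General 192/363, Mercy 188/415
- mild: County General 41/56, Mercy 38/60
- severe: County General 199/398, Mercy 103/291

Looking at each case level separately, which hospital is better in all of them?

County General

Critical: County General 198/1415 = 14.0%, Mercy 29/594 = 4.9% → County General
Moderate: County General 192/363 = 52.9%, Mercy 188/415 = 45.3% → County General
Mild: County General 41/56 = 73.2%, Mercy 38/60 = 63.3% → County General
Severe: County General 199/398 = 50.0%, Mercy 103/291 = 35.4% → County General
County General has the higher rate in all 4 groups.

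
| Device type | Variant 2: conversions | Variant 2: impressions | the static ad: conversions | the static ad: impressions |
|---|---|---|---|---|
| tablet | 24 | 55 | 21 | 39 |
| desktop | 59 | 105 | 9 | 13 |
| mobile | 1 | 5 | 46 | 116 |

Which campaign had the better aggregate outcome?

Variant 2

Tablet: Variant 2 24/55 = 43.6%, the static ad 21/39 = 53.8% → the static ad
Desktop: Variant 2 59/105 = 56.2%, the static ad 9/13 = 69.2% → the static ad
Mobile: Variant 2 1/5 = 20.0%, the static ad 46/116 = 39.7% → the static ad
Overall: Variant 2 84/165 = 50.9%, the static ad 76/168 = 45.2% → Variant 2
(The static ad wins every device group but Variant 2 wins overall — the static ad's impressions skew toward the low-rate mobile group.)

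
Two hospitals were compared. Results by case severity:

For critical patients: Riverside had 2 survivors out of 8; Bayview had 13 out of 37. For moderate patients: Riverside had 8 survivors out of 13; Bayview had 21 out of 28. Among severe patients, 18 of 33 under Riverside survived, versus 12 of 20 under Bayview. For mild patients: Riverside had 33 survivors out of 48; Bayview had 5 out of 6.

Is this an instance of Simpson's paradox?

Yes

Critical: Riverside 2/8 = 25.0%, Bayview 13/37 = 35.1% → Bayview
Moderate: Riverside 8/13 = 61.5%, Bayview 21/28 = 75.0% → Bayview
Severe: Riverside 18/33 = 54.5%, Bayview 12/20 = 60.0% → Bayview
Mild: Riverside 33/48 = 68.8%, Bayview 5/6 = 83.3% → Bayview
Overall: Riverside 61/102 = 59.8%, Bayview 51/91 = 56.0% → Riverside
Bayview wins each case group but Riverside wins overall — the comparison reverses. Bayview's patients skew toward critical, which has a lower base rate.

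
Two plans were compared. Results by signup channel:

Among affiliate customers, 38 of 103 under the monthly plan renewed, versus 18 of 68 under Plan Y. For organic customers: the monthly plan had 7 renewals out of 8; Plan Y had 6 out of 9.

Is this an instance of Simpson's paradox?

Affiliate: the monthly plan 38/103 = 36.9%, Plan Y 18/68 = 26.5% → the monthly plan
Organic: the monthly plan 7/8 = 87.5%, Plan Y 6/9 = 66.7% → the monthly plan
Overall: the monthly plan 45/111 = 40.5%, Plan Y 24/77 = 31.2% → the monthly plan
The monthly plan wins overall and in every signup group — no reversal.

No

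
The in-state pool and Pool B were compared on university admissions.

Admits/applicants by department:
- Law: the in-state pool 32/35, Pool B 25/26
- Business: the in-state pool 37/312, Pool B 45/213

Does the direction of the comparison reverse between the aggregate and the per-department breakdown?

Law: the in-state pool 32/35 = 91.4%, Pool B 25/26 = 96.2% → Pool B
Business: the in-state pool 37/312 = 11.9%, Pool B 45/213 = 21.1% → Pool B
Overall: the in-state pool 69/347 = 19.9%, Pool B 70/239 = 29.3% → Pool B
Pool B wins overall and in every department group — no reversal.

No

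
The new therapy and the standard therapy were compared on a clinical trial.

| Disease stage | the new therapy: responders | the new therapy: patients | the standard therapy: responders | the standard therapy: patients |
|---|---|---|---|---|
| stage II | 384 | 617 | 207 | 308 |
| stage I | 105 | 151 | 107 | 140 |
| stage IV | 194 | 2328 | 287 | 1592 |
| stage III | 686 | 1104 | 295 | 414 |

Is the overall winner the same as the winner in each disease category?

Stage II: the new therapy 384/617 = 62.2%, the standard therapy 207/308 = 67.2% → the standard therapy
Stage I: the new therapy 105/151 = 69.5%, the standard therapy 107/140 = 76.4% → the standard therapy
Stage IV: the new therapy 194/2328 = 8.3%, the standard therapy 287/1592 = 18.0% → the standard therapy
Stage III: the new therapy 686/1104 = 62.1%, the standard therapy 295/414 = 71.3% → the standard therapy
Overall: the new therapy 1369/4200 = 32.6%, the standard therapy 896/2454 = 36.5% → the standard therapy
The standard therapy wins overall and in every disease group — no reversal.

Yes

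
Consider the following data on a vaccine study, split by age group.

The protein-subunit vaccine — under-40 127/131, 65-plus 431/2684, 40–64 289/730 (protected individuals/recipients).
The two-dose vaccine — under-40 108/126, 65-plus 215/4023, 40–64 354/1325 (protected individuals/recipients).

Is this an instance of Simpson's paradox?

Under-40: the protein-subunit vaccine 127/131 = 96.9%, the two-dose vaccine 108/126 = 85.7% → the protein-subunit vaccine
65-plus: the protein-subunit vaccine 431/2684 = 16.1%, the two-dose vaccine 215/4023 = 5.3% → the protein-subunit vaccine
40–64: the protein-subunit vaccine 289/730 = 39.6%, the two-dose vaccine 354/1325 = 26.7% → the protein-subunit vaccine
Overall: the protein-subunit vaccine 847/3545 = 23.9%, the two-dose vaccine 677/5474 = 12.4% → the protein-subunit vaccine
The protein-subunit vaccine wins overall and in every age group — no reversal.

No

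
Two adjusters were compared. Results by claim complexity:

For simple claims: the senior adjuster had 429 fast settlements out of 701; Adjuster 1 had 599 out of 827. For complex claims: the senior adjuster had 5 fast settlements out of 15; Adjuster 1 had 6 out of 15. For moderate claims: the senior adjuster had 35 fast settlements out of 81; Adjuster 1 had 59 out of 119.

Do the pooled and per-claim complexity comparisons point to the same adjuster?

Simple: the senior adjuster 429/701 = 61.2%, Adjuster 1 599/827 = 72.4% → Adjuster 1
Complex: the senior adjuster 5/15 = 33.3%, Adjuster 1 6/15 = 40.0% → Adjuster 1
Moderate: the senior adjuster 35/81 = 43.2%, Adjuster 1 59/119 = 49.6% → Adjuster 1
Overall: the senior adjuster 469/797 = 58.8%, Adjuster 1 664/961 = 69.1% → Adjuster 1
Adjuster 1 wins overall and in every claim group — no reversal.

Yes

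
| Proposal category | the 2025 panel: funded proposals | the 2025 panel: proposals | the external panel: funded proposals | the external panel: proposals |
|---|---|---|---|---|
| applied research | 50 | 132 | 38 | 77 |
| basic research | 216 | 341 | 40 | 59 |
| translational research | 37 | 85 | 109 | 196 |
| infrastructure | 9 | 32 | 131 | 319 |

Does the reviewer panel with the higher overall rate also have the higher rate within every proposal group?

Applied research: the 2025 panel 50/132 = 37.9%, the external panel 38/77 = 49.4% → the external panel
Basic research: the 2025 panel 216/341 = 63.3%, the external panel 40/59 = 67.8% → the external panel
Translational research: the 2025 panel 37/85 = 43.5%, the external panel 109/196 = 55.6% → the external panel
Infrastructure: the 2025 panel 9/32 = 28.1%, the external panel 131/319 = 41.1% → the external panel
Overall: the 2025 panel 312/590 = 52.9%, the external panel 318/651 = 48.8% → the 2025 panel
The external panel wins each proposal group but the 2025 panel wins overall — the comparison reverses. The external panel's proposals skew toward infrastructure, which has a lower base rate.

No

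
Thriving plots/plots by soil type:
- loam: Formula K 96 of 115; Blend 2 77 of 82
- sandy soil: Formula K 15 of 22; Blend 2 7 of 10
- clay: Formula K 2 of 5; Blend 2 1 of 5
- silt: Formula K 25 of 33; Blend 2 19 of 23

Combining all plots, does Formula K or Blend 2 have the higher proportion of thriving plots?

Loam: Formula K 96/115 = 83.5%, Blend 2 77/82 = 93.9% → Blend 2
Sandy soil: Formula K 15/22 = 68.2%, Blend 2 7/10 = 70.0% → Blend 2
Clay: Formula K 2/5 = 40.0%, Blend 2 1/5 = 20.0% → Formula K
Silt: Formula K 25/33 = 75.8%, Blend 2 19/23 = 82.6% → Blend 2
Overall: Formula K 138/175 = 78.9%, Blend 2 104/120 = 86.7% → Blend 2
(Neither sweeps every soil group, but Blend 2 has the higher pooled rate.)

Blend 2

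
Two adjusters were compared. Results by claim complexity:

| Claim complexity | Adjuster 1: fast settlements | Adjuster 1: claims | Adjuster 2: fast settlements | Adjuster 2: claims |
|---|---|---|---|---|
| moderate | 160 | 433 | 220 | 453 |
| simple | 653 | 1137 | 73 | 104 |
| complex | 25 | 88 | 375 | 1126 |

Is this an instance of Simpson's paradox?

Moderate: Adjuster 1 160/433 = 37.0%, Adjuster 2 220/453 = 48.6% → Adjuster 2
Simple: Adjuster 1 653/1137 = 57.4%, Adjuster 2 73/104 = 70.2% → Adjuster 2
Complex: Adjuster 1 25/88 = 28.4%, Adjuster 2 375/1126 = 33.3% → Adjuster 2
Overall: Adjuster 1 838/1658 = 50.5%, Adjuster 2 668/1683 = 39.7% → Adjuster 1
Adjuster 2 wins each claim group but Adjuster 1 wins overall — the comparison reverses. Adjuster 2's claims skew toward complex, which has a lower base rate.

Yes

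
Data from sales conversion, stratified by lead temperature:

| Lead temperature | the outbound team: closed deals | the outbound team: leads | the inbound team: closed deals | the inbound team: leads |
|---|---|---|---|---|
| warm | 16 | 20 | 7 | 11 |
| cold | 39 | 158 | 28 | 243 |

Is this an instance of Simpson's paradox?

No

Warm: the outbound team 16/20 = 80.0%, the inbound team 7/11 = 63.6% → the outbound team
Cold: the outbound team 39/158 = 24.7%, the inbound team 28/243 = 11.5% → the outbound team
Overall: the outbound team 55/178 = 30.9%, the inbound team 35/254 = 13.8% → the outbound team
The outbound team wins overall and in every lead group — no reversal.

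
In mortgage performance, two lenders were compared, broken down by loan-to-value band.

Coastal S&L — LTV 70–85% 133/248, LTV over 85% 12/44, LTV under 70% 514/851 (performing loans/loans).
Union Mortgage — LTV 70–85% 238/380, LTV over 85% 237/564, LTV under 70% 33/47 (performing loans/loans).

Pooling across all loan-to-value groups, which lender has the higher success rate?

Coastal S&L

LTV 70–85%: Coastal S&L 133/248 = 53.6%, Union Mortgage 238/380 = 62.6% → Union Mortgage
LTV over 85%: Coastal S&L 12/44 = 27.3%, Union Mortgage 237/564 = 42.0% → Union Mortgage
LTV under 70%: Coastal S&L 514/851 = 60.4%, Union Mortgage 33/47 = 70.2% → Union Mortgage
Overall: Coastal S&L 659/1143 = 57.7%, Union Mortgage 508/991 = 51.3% → Coastal S&L
(Union Mortgage wins every loan-to-value group but Coastal S&L wins overall — Union Mortgage's loans skew toward the low-rate LTV over 85% group.)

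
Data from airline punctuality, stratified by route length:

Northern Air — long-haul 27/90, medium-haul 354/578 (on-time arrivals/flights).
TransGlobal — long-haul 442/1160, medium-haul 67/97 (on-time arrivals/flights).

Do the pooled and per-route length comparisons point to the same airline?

Long-haul: Northern Air 27/90 = 30.0%, TransGlobal 442/1160 = 38.1% → TransGlobal
Medium-haul: Northern Air 354/578 = 61.2%, TransGlobal 67/97 = 69.1% → TransGlobal
Overall: Northern Air 381/668 = 57.0%, TransGlobal 509/1257 = 40.5% → Northern Air
TransGlobal wins each route group but Northern Air wins overall — the comparison reverses. TransGlobal's flights skew toward long-haul, which has a lower base rate.

No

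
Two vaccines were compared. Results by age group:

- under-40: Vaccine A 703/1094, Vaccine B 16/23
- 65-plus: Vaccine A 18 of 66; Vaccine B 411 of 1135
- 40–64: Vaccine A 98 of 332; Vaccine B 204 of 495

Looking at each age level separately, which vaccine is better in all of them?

Under-40: Vaccine A 703/1094 = 64.3%, Vaccine B 16/23 = 69.6% → Vaccine B
65-plus: Vaccine A 18/66 = 27.3%, Vaccine B 411/1135 = 36.2% → Vaccine B
40–64: Vaccine A 98/332 = 29.5%, Vaccine B 204/495 = 41.2% → Vaccine B
Vaccine B has the higher rate in all 3 groups.

Vaccine B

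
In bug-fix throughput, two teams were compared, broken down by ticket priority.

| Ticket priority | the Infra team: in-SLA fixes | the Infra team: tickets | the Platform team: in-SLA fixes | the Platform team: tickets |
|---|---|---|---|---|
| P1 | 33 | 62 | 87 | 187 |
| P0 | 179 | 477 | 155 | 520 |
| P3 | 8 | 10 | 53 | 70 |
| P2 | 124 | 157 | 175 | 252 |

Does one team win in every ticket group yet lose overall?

P1: the Infra team 33/62 = 53.2%, the Platform team 87/187 = 46.5% → the Infra team
P0: the Infra team 179/477 = 37.5%, the Platform team 155/520 = 29.8% → the Infra team
P3: the Infra team 8/10 = 80.0%, the Platform team 53/70 = 75.7% → the Infra team
P2: the Infra team 124/157 = 79.0%, the Platform team 175/252 = 69.4% → the Infra team
Overall: the Infra team 344/706 = 48.7%, the Platform team 470/1029 = 45.7% → the Infra team
The Infra team wins overall and in every ticket group — no reversal.

No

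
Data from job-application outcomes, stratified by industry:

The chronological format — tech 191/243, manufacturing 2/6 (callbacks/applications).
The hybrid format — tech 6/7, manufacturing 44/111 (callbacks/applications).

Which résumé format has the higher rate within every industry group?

the hybrid format

Tech: the chronological format 191/243 = 78.6%, the hybrid format 6/7 = 85.7% → the hybrid format
Manufacturing: the chronological format 2/6 = 33.3%, the hybrid format 44/111 = 39.6% → the hybrid format
The hybrid format has the higher rate in both groups.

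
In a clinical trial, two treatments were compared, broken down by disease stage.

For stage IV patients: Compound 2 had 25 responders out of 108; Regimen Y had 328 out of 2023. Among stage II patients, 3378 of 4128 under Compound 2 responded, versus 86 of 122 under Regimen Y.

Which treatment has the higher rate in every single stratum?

Stage IV: Compound 2 25/108 = 23.1%, Regimen Y 328/2023 = 16.2% → Compound 2
Stage II: Compound 2 3378/4128 = 81.8%, Regimen Y 86/122 = 70.5% → Compound 2
Compound 2 has the higher rate in both groups.

Compound 2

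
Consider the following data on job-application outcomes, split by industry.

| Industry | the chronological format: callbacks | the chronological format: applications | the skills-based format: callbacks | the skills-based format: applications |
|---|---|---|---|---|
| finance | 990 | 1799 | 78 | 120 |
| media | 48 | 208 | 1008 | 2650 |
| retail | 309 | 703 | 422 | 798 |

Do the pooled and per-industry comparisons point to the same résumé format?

Finance: the chronological format 990/1799 = 55.0%, the skills-based format 78/120 = 65.0% → the skills-based format
Media: the chronological format 48/208 = 23.1%, the skills-based format 1008/2650 = 38.0% → the skills-based format
Retail: the chronological format 309/703 = 44.0%, the skills-based format 422/798 = 52.9% → the skills-based format
Overall: the chronological format 1347/2710 = 49.7%, the skills-based format 1508/3568 = 42.3% → the chronological format
The skills-based format wins each industry group but the chronological format wins overall — the comparison reverses. The skills-based format's applications skew toward media, which has a lower base rate.

No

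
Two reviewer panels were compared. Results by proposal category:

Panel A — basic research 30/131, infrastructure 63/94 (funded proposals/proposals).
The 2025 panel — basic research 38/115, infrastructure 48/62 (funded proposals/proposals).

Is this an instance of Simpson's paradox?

No

Basic research: Panel A 30/131 = 22.9%, the 2025 panel 38/115 = 33.0% → the 2025 panel
Infrastructure: Panel A 63/94 = 67.0%, the 2025 panel 48/62 = 77.4% → the 2025 panel
Overall: Panel A 93/225 = 41.3%, the 2025 panel 86/177 = 48.6% → the 2025 panel
The 2025 panel wins overall and in every proposal group — no reversal.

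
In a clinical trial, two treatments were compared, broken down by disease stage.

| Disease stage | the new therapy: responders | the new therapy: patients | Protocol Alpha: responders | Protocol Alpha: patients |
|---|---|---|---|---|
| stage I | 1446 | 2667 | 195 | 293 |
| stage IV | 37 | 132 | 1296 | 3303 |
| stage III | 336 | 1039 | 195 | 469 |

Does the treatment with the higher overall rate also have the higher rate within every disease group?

No

Stage I: the new therapy 1446/2667 = 54.2%, Protocol Alpha 195/293 = 66.6% → Protocol Alpha
Stage IV: the new therapy 37/132 = 28.0%, Protocol Alpha 1296/3303 = 39.2% → Protocol Alpha
Stage III: the new therapy 336/1039 = 32.3%, Protocol Alpha 195/469 = 41.6% → Protocol Alpha
Overall: the new therapy 1819/3838 = 47.4%, Protocol Alpha 1686/4065 = 41.5% → the new therapy
Protocol Alpha wins each disease group but the new therapy wins overall — the comparison reverses. Protocol Alpha's patients skew toward stage IV, which has a lower base rate.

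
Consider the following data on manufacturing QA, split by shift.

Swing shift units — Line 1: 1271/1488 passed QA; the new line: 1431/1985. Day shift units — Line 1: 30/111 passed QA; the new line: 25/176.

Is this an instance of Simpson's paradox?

No

Swing shift: Line 1 1271/1488 = 85.4%, the new line 1431/1985 = 72.1% → Line 1
Day shift: Line 1 30/111 = 27.0%, the new line 25/176 = 14.2% → Line 1
Overall: Line 1 1301/1599 = 81.4%, the new line 1456/2161 = 67.4% → Line 1
Line 1 wins overall and in every shift group — no reversal.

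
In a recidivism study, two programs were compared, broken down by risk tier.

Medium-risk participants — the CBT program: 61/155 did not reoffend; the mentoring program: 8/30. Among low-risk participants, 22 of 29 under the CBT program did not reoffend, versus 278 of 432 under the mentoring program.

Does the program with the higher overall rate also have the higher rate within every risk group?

No

Medium-risk: the CBT program 61/155 = 39.4%, the mentoring program 8/30 = 26.7% → the CBT program
Low-risk: the CBT program 22/29 = 75.9%, the mentoring program 278/432 = 64.4% → the CBT program
Overall: the CBT program 83/184 = 45.1%, the mentoring program 286/462 = 61.9% → the mentoring program
The CBT program wins each risk group but the mentoring program wins overall — the comparison reverses. The CBT program's participants skew toward medium-risk, which has a lower base rate.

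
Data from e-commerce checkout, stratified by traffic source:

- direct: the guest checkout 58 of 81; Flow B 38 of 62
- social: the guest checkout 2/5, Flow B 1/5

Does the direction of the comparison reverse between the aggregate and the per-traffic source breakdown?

No

Direct: the guest checkout 58/81 = 71.6%, Flow B 38/62 = 61.3% → the guest checkout
Social: the guest checkout 2/5 = 40.0%, Flow B 1/5 = 20.0% → the guest checkout
Overall: the guest checkout 60/86 = 69.8%, Flow B 39/67 = 58.2% → the guest checkout
The guest checkout wins overall and in every traffic group — no reversal.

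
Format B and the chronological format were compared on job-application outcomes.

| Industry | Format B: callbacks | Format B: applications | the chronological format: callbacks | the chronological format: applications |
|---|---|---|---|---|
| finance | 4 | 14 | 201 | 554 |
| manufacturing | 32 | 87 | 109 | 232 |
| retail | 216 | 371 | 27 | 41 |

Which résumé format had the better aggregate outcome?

Finance: Format B 4/14 = 28.6%, the chronological format 201/554 = 36.3% → the chronological format
Manufacturing: Format B 32/87 = 36.8%, the chronological format 109/232 = 47.0% → the chronological format
Retail: Format B 216/371 = 58.2%, the chronological format 27/41 = 65.9% → the chronological format
Overall: Format B 252/472 = 53.4%, the chronological format 337/827 = 40.7% → Format B
(The chronological format wins every industry group but Format B wins overall — the chronological format's applications skew toward the low-rate finance group.)

Format B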